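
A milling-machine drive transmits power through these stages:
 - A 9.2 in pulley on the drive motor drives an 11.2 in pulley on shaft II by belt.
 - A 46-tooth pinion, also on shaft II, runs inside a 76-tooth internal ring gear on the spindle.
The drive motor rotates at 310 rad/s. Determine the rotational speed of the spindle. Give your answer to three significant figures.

the drive motor → shaft II (belt, 11.2/9.2): 310 ÷ 1.2174 = 254.64 rad/s
shaft II → the spindle (internal gear, 76/46): 254.64 ÷ 1.6522 = 154.13 rad/s

154 rad/s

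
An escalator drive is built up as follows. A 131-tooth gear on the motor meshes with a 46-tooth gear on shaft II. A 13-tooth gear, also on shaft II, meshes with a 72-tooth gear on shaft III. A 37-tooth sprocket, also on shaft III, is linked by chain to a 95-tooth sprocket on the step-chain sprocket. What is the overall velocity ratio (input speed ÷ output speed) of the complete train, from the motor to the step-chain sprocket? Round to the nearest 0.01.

Each stage contributes driven/driver: gear mesh 46/131 = 0.35115, gear mesh 72/13 = 5.5385, chain 95/37 = 2.5676.
Overall: 0.35115 × 5.5385 × 2.5676 = 4.9934.

4.99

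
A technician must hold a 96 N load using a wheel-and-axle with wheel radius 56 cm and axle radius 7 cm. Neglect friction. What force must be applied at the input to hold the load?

12 N

Wheel-and-axle MA = R/r = 56/7 = 8.
Effort = load / MA = 96 / 8 = 12 N.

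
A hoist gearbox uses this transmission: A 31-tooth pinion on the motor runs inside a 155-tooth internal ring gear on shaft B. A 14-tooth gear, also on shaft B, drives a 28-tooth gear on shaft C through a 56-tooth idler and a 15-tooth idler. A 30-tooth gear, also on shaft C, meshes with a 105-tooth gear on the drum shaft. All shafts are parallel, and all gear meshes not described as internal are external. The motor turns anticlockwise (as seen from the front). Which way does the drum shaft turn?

anticlockwise

the motor → shaft B: internal mesh, same direction → CCW.
shaft B → shaft C: driver → idler → idler → driven is 3 external meshes, 3 reversals → CW.
shaft C → the drum shaft: external mesh, 1 reversal → CCW.
4 reversals in total — an even number — so the drum shaft turns the same way as the motor.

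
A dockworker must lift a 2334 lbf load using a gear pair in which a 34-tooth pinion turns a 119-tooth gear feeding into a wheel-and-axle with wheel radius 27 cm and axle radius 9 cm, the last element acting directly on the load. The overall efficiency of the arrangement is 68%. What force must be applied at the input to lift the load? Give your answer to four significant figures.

Gear pair MA = 119/34 = 3.5.
Wheel-and-axle MA = R/r = 27/9 = 3.
Combined ideal MA = 3.5 × 3 = 10.5.
Actual MA = 10.5 × 0.68 = 7.14.
Effort = load / actual MA = 2334 / 7.14 = 326.89 lbf.

326.9 lbf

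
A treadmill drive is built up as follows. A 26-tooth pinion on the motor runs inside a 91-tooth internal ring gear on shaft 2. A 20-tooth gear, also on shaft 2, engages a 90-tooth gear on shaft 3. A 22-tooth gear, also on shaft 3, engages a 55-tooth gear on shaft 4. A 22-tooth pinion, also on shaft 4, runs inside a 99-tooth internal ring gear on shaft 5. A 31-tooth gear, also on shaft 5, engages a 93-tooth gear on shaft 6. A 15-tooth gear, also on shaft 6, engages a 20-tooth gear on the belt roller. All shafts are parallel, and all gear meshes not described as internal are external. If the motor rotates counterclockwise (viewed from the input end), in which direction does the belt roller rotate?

the motor → shaft 2: internal mesh, same direction → CCW.
shaft 2 → shaft 3: external mesh, 1 reversal → CW.
shaft 3 → shaft 4: external mesh, 1 reversal → CCW.
shaft 4 → shaft 5: internal mesh, same direction → CCW.
shaft 5 → shaft 6: external mesh, 1 reversal → CW.
shaft 6 → the belt roller: external mesh, 1 reversal → CCW.
4 reversals in total — an even number — so the belt roller turns the same way as the motor.

counterclockwise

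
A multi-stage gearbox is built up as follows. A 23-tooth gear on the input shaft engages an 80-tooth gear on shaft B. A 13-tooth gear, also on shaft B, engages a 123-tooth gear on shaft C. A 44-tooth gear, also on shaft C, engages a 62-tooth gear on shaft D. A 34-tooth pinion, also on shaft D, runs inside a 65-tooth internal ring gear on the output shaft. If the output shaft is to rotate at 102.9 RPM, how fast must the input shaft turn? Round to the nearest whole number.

9122 RPM

Overall ratio R = 3.4783 × 9.4615 × 1.4091 × 1.9118 = 88.654.
Required input speed = output speed × R = 102.9 × 88.654 = 9122.5 RPM.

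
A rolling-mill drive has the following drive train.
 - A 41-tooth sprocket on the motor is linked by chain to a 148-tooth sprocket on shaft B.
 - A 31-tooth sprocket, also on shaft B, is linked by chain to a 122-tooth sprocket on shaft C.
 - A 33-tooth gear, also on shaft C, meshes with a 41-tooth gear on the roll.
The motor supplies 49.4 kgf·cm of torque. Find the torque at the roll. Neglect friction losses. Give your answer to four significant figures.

chain 148/41 = 3.6098 → τ = 49.4·3.6098 = 178.32 kgf·cm
chain 122/31 = 3.9355 → τ = 178.32·3.9355 = 701.78 kgf·cm
gear mesh 41/33 = 1.2424 → τ = 701.78·1.2424 = 871.91 kgf·cm

871.9 kgf·cm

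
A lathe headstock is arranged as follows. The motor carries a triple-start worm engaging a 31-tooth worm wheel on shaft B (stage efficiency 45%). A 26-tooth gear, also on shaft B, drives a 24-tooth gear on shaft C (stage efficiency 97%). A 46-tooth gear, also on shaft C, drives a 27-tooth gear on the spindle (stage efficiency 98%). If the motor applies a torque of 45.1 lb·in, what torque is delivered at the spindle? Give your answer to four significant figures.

After the worm (31/3): 45.1 × 10.333 × 0.45 = 209.72 lb·in
After the gear mesh (24/26): 209.72 × 0.92308 × 0.97 = 187.78 lb·in
After the gear mesh (27/46): 187.78 × 0.58696 × 0.98 = 108.01 lb·in

108.0 lb·in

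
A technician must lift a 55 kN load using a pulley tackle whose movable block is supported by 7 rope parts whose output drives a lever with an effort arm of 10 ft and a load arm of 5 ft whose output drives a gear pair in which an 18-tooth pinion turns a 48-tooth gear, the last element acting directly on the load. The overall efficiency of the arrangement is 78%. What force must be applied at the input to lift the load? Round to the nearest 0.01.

Block-and-tackle MA = number of supporting rope parts = 7.
Lever MA = effort arm / load arm = 10/5 = 2.
Gear pair MA = 48/18 = 2.6667.
Combined ideal MA = 7 × 2 × 2.6667 = 37.333.
Actual MA = 37.333 × 0.78 = 29.12.
Effort = load / actual MA = 55 / 29.12 = 1.8887 kN.

1.89 kN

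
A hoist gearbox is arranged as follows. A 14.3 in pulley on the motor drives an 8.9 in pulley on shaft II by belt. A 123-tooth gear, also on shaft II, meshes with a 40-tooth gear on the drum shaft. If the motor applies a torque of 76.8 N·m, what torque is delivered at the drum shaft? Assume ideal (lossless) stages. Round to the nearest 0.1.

belt 8.9/14.3 = 0.62238 → τ = 76.8·0.62238 = 47.799 N·m
gear mesh 40/123 = 0.3252 → τ = 47.799·0.3252 = 15.544 N·m

15.5 N·m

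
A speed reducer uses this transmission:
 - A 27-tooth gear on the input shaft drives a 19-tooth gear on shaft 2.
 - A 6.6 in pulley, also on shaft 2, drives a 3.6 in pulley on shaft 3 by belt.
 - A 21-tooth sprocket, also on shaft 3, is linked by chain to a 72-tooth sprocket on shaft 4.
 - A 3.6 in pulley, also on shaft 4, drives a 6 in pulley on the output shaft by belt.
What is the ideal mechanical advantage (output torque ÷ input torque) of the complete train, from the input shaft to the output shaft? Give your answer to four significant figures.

Each stage contributes driven/driver: gear mesh 19/27 = 0.7037, belt 3.6/6.6 = 0.54545, chain 72/21 = 3.4286, belt 6/3.6 = 1.6667.
Overall: 0.7037 × 0.54545 × 3.4286 × 1.6667 = 2.1934.

2.193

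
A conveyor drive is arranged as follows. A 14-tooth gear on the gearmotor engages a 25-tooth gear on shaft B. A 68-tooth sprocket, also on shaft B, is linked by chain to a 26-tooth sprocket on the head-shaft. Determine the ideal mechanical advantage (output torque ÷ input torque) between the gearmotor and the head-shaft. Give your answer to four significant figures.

0.6828

Each stage contributes driven/driver: gear mesh 25/14 = 1.7857, chain 26/68 = 0.38235.
Overall: 1.7857 × 0.38235 = 0.68277.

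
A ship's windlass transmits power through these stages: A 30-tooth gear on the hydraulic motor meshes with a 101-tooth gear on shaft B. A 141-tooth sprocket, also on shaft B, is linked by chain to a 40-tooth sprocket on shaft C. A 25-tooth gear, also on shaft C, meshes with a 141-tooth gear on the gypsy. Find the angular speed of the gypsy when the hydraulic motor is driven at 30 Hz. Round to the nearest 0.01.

5.57 Hz

gear mesh 101/30 = 3.3667 → 30/3.3667 = 8.9109 Hz
chain 40/141 = 0.28369 → 8.9109/0.28369 = 31.411 Hz
gear mesh 141/25 = 5.64 → 31.411/5.64 = 5.5693 Hz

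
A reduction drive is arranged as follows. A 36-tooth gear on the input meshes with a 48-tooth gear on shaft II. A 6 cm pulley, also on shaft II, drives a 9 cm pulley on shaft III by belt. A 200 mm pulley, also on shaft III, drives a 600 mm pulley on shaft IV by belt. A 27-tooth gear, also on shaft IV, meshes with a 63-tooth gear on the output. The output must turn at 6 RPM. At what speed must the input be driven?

Overall ratio R = 1.3333 × 1.5 × 3 × 2.3333 = 14.
Required input speed = output speed × R = 6 × 14 = 84 RPM.

84 RPM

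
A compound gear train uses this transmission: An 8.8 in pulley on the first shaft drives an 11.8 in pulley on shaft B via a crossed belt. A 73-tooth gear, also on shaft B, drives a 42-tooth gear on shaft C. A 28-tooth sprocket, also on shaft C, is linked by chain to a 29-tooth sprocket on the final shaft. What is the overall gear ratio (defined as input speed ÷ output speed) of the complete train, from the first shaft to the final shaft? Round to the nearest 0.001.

Each stage contributes driven/driver: belt 11.8/8.8 = 1.3409, gear mesh 42/73 = 0.57534, chain 29/28 = 1.0357.
Overall: 1.3409 × 0.57534 × 1.0357 = 0.79903.

0.799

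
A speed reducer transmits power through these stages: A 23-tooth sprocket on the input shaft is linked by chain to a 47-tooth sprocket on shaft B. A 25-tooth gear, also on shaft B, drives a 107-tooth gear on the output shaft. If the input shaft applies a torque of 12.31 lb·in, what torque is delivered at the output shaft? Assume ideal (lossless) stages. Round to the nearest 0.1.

chain 47/23 = 2.0435 → τ = 12.31·2.0435 = 25.155 lb·in
gear mesh 107/25 = 4.28 → τ = 25.155·4.28 = 107.66 lb·in

107.7 lb·in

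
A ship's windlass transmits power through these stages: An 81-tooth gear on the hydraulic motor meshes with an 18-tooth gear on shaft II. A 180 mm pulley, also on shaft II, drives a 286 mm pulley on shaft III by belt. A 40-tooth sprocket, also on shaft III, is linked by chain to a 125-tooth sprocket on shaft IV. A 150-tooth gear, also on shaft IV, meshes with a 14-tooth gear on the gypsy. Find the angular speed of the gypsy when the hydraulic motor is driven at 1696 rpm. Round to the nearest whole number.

the hydraulic motor → shaft II (gear mesh, 18/81): 1696 ÷ 0.22222 = 7632 rpm
shaft II → shaft III (belt, 286/180): 7632 ÷ 1.5889 = 4803.4 rpm
shaft III → shaft IV (chain, 125/40): 4803.4 ÷ 3.125 = 1537.1 rpm
shaft IV → the gypsy (gear mesh, 14/150): 1537.1 ÷ 0.093333 = 16469 rpm

16469 rpm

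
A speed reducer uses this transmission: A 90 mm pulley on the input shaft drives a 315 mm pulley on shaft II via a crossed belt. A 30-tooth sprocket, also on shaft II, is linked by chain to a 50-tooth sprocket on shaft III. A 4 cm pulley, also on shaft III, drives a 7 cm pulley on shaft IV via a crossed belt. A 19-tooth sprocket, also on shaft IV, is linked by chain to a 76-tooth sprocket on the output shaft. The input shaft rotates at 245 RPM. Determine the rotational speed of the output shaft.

the input shaft → shaft II (belt, 315/90): 245 ÷ 3.5 = 70 RPM
shaft II → shaft III (chain, 50/30): 70 ÷ 1.6667 = 42 RPM
shaft III → shaft IV (belt, 7/4): 42 ÷ 1.75 = 24 RPM
shaft IV → the output shaft (chain, 76/19): 24 ÷ 4 = 6 RPM

6 RPM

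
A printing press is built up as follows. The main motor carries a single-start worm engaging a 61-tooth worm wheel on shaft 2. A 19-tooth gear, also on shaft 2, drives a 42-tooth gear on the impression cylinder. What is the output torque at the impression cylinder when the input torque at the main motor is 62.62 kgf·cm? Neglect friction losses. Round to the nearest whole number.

8444 kgf·cm

worm 61/1 = 61 → τ = 62.62·61 = 3819.8 kgf·cm
gear mesh 42/19 = 2.2105 → τ = 3819.8·2.2105 = 8443.8 kgf·cm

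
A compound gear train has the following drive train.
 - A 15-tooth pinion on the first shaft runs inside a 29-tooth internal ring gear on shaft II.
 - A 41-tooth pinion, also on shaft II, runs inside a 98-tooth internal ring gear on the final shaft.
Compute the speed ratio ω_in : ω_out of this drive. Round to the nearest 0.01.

4.62

Each stage contributes driven/driver: internal gear 29/15 = 1.9333, internal gear 98/41 = 2.3902.
Overall: 1.9333 × 2.3902 = 4.6211.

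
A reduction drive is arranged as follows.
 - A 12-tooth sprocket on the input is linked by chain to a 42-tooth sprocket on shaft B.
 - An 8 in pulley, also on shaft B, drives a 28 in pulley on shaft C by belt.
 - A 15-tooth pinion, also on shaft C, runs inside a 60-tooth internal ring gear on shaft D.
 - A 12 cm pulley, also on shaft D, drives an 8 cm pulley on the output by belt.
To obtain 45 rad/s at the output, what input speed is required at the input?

Overall ratio R = 3.5 × 3.5 × 4 × 0.66667 = 32.667.
Required input speed = output speed × R = 45 × 32.667 = 1470 rad/s.

1470 rad/s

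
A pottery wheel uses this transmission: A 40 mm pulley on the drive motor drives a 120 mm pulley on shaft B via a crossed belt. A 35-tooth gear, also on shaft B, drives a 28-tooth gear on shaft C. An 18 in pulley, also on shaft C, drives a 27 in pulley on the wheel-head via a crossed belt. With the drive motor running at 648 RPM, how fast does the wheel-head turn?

Belt: ratio = 120/40 = 3, so shaft B turns at 648 / 3 = 216 RPM.
Gear mesh: ratio = 28/35 = 0.8, so shaft C turns at 216 / 0.8 = 270 RPM.
Belt: ratio = 27/18 = 1.5, so the wheel-head turns at 270 / 1.5 = 180 RPM.

180 RPM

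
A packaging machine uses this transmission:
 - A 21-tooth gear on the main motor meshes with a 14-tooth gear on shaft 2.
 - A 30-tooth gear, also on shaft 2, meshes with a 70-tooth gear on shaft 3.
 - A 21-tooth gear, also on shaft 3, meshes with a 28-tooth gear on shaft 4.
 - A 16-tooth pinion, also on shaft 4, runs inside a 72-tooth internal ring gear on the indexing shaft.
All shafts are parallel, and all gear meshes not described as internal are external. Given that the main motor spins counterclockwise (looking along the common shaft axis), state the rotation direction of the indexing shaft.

clockwise

the main motor → shaft 2: external mesh, 1 reversal → CW.
shaft 2 → shaft 3: external mesh, 1 reversal → CCW.
shaft 3 → shaft 4: external mesh, 1 reversal → CW.
shaft 4 → the indexing shaft: internal mesh, same direction → CW.
3 reversals in total — an odd number — so the indexing shaft turns opposite to the main motor.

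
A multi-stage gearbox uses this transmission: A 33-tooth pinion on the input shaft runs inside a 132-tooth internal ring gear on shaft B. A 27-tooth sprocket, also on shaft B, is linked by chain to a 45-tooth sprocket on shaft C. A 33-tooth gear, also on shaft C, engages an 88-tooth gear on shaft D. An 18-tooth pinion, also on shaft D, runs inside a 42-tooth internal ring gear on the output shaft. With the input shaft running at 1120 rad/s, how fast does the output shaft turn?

internal gear 132/33 = 4 → 1120/4 = 280 rad/s
chain 45/27 = 1.6667 → 280/1.6667 = 168 rad/s
gear mesh 88/33 = 2.6667 → 168/2.6667 = 63 rad/s
internal gear 42/18 = 2.3333 → 63/2.3333 = 27 rad/s

27 rad/s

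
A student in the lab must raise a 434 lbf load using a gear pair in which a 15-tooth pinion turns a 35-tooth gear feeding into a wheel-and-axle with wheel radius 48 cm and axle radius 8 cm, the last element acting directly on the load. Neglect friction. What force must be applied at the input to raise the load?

Gear pair MA = 35/15 = 2.3333.
Wheel-and-axle MA = R/r = 48/8 = 6.
Combined ideal MA = 2.3333 × 6 = 14.
Effort = load / MA = 434 / 14 = 31 lbf.

31 lbf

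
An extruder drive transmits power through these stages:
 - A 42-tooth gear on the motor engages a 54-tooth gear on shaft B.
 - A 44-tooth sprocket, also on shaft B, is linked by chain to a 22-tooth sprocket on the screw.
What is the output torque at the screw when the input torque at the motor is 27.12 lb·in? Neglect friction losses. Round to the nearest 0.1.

17.4 lb·in

gear mesh 54/42 = 1.2857 → τ = 27.12·1.2857 = 34.869 lb·in
chain 22/44 = 0.5 → τ = 34.869·0.5 = 17.434 lb·in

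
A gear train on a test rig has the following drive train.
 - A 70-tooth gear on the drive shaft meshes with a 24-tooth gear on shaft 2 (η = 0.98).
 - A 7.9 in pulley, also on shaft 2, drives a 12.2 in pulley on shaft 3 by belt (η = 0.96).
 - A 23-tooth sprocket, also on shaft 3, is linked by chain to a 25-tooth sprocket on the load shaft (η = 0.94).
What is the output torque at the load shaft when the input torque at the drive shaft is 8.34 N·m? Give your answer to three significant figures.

After the gear mesh (24/70): 8.34 × 0.34286 × 0.98 = 2.8022 N·m
After the belt (12.2/7.9): 2.8022 × 1.5443 × 0.96 = 4.1544 N·m
After the chain (25/23): 4.1544 × 1.087 × 0.94 = 4.2447 N·m

4.24 N·m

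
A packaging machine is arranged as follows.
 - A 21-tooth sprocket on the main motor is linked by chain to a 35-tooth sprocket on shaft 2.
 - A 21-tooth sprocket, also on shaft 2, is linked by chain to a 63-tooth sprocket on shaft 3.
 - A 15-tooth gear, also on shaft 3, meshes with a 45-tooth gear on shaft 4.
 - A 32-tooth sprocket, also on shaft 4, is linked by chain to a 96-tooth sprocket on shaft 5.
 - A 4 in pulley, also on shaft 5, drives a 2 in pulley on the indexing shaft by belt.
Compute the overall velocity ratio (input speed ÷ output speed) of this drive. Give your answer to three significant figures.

22.5

Each stage contributes driven/driver: chain 35/21 = 1.6667, chain 63/21 = 3, gear mesh 45/15 = 3, chain 96/32 = 3, belt 2/4 = 0.5.
Overall: 1.6667 × 3 × 3 × 3 × 0.5 = 22.5.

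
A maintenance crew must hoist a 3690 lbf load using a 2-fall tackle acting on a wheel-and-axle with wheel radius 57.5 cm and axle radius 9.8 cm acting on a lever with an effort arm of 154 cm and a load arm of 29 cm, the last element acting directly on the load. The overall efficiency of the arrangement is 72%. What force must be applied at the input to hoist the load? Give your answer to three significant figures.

82.2 lbf

Block-and-tackle MA = number of supporting rope parts = 2.
Wheel-and-axle MA = R/r = 57.5/9.8 = 5.8673.
Lever MA = effort arm / load arm = 154/29 = 5.3103.
Combined ideal MA = 2 × 5.8673 × 5.3103 = 62.315.
Actual MA = 62.315 × 0.72 = 44.867.
Effort = load / actual MA = 3690 / 44.867 = 82.243 lbf.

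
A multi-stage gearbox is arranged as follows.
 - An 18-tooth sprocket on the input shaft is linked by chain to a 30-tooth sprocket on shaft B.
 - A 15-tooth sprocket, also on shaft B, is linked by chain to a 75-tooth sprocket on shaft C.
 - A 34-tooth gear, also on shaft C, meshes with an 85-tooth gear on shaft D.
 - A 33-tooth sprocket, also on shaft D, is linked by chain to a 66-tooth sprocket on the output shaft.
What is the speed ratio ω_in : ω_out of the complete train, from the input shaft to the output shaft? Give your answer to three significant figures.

41.7

Each stage contributes driven/driver: chain 30/18 = 1.6667, chain 75/15 = 5, gear mesh 85/34 = 2.5, chain 66/33 = 2.
Overall: 1.6667 × 5 × 2.5 × 2 = 41.667.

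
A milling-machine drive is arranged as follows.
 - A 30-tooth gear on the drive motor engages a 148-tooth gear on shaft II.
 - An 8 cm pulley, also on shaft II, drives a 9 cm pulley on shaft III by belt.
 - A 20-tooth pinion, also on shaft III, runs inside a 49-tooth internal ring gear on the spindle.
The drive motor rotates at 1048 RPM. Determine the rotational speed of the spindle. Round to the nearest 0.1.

77.1 RPM

the drive motor → shaft II (gear mesh, 148/30): 1048 ÷ 4.9333 = 212.43 RPM
shaft II → shaft III (belt, 9/8): 212.43 ÷ 1.125 = 188.83 RPM
shaft III → the spindle (internal gear, 49/20): 188.83 ÷ 2.45 = 77.073 RPM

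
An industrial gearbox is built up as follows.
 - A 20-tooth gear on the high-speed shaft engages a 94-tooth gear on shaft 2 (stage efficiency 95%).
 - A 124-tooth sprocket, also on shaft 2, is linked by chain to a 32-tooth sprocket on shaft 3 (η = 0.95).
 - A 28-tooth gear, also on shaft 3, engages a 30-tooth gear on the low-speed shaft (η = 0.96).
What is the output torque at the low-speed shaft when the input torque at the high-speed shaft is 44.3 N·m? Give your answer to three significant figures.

After the gear mesh (94/20): 44.3 × 4.7 × 0.95 = 197.8 N·m
After the chain (32/124): 197.8 × 0.25806 × 0.95 = 48.493 N·m
After the gear mesh (30/28): 48.493 × 1.0714 × 0.96 = 49.878 N·m

49.9 N·m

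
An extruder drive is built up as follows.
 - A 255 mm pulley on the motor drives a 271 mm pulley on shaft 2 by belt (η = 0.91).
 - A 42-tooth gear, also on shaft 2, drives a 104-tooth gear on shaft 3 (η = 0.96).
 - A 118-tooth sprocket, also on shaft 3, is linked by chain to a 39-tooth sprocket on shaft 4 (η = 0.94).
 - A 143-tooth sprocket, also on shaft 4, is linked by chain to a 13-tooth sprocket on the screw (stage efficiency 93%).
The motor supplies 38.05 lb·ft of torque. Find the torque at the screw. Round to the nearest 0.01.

2.30 lb·ft

After the belt (271/255): 38.05 × 1.0627 × 0.91 = 36.798 lb·ft
After the gear mesh (104/42): 36.798 × 2.4762 × 0.96 = 87.474 lb·ft
After the chain (39/118): 87.474 × 0.33051 × 0.94 = 27.176 lb·ft
After the chain (13/143): 27.176 × 0.090909 × 0.93 = 2.2976 lb·ft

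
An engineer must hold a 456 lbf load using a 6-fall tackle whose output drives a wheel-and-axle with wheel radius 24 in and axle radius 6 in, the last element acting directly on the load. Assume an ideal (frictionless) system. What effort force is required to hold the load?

Block-and-tackle MA = number of supporting rope parts = 6.
Wheel-and-axle MA = R/r = 24/6 = 4.
Combined ideal MA = 6 × 4 = 24.
Effort = load / MA = 456 / 24 = 19 lbf.

19 lbf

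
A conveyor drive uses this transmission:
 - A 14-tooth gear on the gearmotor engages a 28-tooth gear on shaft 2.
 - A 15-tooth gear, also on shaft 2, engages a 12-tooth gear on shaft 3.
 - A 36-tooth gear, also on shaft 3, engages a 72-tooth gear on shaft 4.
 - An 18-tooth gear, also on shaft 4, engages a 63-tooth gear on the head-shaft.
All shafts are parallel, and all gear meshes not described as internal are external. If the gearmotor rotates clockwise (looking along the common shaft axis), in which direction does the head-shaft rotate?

the gearmotor → shaft 2: external mesh, 1 reversal → CCW.
shaft 2 → shaft 3: external mesh, 1 reversal → CW.
shaft 3 → shaft 4: external mesh, 1 reversal → CCW.
shaft 4 → the head-shaft: external mesh, 1 reversal → CW.
4 reversals in total — an even number — so the head-shaft turns the same way as the gearmotor.

clockwise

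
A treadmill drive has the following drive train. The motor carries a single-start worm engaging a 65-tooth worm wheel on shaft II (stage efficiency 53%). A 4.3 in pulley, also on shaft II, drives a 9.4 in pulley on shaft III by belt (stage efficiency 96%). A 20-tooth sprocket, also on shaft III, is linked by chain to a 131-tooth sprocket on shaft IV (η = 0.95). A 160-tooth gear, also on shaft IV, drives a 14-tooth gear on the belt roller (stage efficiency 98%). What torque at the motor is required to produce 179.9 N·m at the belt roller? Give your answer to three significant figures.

4.66 N·m

Overall ratio R = 65 × 2.186 × 6.55 × 0.0875 = 81.437; overall efficiency η = 0.53 × 0.96 × 0.95 × 0.98 = 0.4737.
Input torque = output torque / (R × η) = 179.9 / (81.437 × 0.4737) = 4.6635 N·m.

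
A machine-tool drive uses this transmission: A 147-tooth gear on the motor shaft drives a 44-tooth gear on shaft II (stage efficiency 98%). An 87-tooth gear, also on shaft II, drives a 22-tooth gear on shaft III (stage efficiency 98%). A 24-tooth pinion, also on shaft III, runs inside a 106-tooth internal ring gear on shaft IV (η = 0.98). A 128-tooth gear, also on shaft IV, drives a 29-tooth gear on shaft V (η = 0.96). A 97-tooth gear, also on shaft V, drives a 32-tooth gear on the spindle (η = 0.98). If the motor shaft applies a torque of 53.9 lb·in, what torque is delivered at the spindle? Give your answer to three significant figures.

gear mesh 44/147 = 0.29932 → τ = 53.9·0.29932·0.98 = 15.811 lb·in
gear mesh 22/87 = 0.25287 → τ = 15.811·0.25287·0.98 = 3.9181 lb·in
internal gear 106/24 = 4.4167 → τ = 3.9181·4.4167·0.98 = 16.959 lb·in
gear mesh 29/128 = 0.22656 → τ = 16.959·0.22656·0.96 = 3.6886 lb·in
gear mesh 32/97 = 0.3299 → τ = 3.6886·0.3299·0.98 = 1.1925 lb·in

1.19 lb·in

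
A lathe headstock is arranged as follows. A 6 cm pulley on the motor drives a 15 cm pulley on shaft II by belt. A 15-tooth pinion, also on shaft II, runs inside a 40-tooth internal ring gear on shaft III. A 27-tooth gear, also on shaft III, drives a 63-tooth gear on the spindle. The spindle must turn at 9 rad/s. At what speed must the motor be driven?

Overall ratio R = 2.5 × 2.6667 × 2.3333 = 15.556.
Required input speed = output speed × R = 9 × 15.556 = 140 rad/s.

140 rad/s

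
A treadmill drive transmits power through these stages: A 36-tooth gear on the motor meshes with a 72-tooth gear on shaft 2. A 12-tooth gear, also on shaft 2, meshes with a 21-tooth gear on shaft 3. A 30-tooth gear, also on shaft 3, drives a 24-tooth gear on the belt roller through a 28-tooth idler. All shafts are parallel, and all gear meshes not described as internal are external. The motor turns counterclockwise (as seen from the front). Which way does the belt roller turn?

the motor → shaft 2: external mesh, 1 reversal → CW.
shaft 2 → shaft 3: external mesh, 1 reversal → CCW.
shaft 3 → the belt roller: driver → idler → driven is 2 external meshes, 2 reversals → CCW.
4 reversals in total — an even number — so the belt roller turns the same way as the motor.

counterclockwise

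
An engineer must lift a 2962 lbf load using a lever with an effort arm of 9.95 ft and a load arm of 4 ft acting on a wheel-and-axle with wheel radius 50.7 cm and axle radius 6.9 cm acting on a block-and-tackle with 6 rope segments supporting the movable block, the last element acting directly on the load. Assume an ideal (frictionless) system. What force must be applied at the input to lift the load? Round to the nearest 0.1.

27.0 lbf

Lever MA = effort arm / load arm = 9.95/4 = 2.4875.
Wheel-and-axle MA = R/r = 50.7/6.9 = 7.3478.
Block-and-tackle MA = number of supporting rope parts = 6.
Combined ideal MA = 2.4875 × 7.3478 × 6 = 109.67.
Effort = load / MA = 2962 / 109.67 = 27.009 lbf.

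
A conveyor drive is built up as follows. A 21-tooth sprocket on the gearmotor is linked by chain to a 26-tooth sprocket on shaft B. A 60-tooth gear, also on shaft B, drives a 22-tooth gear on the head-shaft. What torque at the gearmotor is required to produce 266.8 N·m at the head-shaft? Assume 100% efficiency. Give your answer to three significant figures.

Overall ratio R = 1.2381 × 0.36667 = 0.45397.
Input torque = output torque / R = 266.8 / 0.45397 = 587.71 N·m.

588 N·m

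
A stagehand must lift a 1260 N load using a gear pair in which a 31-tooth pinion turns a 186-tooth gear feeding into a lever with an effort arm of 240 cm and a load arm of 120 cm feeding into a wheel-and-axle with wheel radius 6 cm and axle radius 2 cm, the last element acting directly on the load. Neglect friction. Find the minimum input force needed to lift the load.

35 N

Gear pair MA = 186/31 = 6.
Lever MA = effort arm / load arm = 240/120 = 2.
Wheel-and-axle MA = R/r = 6/2 = 3.
Combined ideal MA = 6 × 2 × 3 = 36.
Effort = load / MA = 1260 / 36 = 35 N.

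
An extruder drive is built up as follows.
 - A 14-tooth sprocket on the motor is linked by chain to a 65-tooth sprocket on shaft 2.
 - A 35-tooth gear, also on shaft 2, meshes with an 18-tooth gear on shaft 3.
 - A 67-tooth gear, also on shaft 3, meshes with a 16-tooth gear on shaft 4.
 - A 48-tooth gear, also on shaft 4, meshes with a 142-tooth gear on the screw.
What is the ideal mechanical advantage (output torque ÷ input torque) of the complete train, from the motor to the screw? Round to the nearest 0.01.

1.69

Each stage contributes driven/driver: chain 65/14 = 4.6429, gear mesh 18/35 = 0.51429, gear mesh 16/67 = 0.23881, gear mesh 142/48 = 2.9583.
Overall: 4.6429 × 0.51429 × 0.23881 × 2.9583 = 1.6869.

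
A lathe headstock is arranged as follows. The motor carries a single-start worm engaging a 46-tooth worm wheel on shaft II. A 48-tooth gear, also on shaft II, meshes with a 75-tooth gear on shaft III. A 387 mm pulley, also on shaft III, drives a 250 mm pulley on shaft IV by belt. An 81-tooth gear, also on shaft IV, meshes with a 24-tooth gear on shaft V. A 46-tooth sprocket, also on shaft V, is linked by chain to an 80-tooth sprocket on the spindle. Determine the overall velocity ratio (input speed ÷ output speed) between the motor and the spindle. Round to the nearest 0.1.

Each stage contributes driven/driver: worm 46/1 = 46, gear mesh 75/48 = 1.5625, belt 250/387 = 0.64599, gear mesh 24/81 = 0.2963, chain 80/46 = 1.7391.
Overall: 46 × 1.5625 × 0.64599 × 0.2963 × 1.7391 = 23.926.

23.9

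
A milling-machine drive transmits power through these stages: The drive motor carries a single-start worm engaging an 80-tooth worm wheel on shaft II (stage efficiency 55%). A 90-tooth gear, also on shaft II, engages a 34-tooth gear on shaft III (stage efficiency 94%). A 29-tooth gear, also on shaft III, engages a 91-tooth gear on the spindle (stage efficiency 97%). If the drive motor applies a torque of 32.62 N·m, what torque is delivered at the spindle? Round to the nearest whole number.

worm 80/1 = 80 → τ = 32.62·80·0.55 = 1435.3 N·m
gear mesh 34/90 = 0.37778 → τ = 1435.3·0.37778·0.94 = 509.68 N·m
gear mesh 91/29 = 3.1379 → τ = 509.68·3.1379·0.97 = 1551.4 N·m

1551 N·m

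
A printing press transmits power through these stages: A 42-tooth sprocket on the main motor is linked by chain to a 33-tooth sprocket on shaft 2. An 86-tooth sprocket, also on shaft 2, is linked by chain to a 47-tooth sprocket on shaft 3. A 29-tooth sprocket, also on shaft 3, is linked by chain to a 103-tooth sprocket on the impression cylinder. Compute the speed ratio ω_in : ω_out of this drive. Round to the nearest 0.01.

Each stage contributes driven/driver: chain 33/42 = 0.78571, chain 47/86 = 0.54651, chain 103/29 = 3.5517.
Overall: 0.78571 × 0.54651 × 3.5517 = 1.5251.

1.53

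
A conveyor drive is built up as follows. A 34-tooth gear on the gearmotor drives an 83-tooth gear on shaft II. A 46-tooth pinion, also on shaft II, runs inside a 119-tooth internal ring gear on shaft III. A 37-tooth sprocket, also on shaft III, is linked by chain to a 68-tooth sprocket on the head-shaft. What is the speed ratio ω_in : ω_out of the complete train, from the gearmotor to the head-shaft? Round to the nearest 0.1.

11.6

Each stage contributes driven/driver: gear mesh 83/34 = 2.4412, internal gear 119/46 = 2.587, chain 68/37 = 1.8378.
Overall: 2.4412 × 2.587 × 1.8378 = 11.606.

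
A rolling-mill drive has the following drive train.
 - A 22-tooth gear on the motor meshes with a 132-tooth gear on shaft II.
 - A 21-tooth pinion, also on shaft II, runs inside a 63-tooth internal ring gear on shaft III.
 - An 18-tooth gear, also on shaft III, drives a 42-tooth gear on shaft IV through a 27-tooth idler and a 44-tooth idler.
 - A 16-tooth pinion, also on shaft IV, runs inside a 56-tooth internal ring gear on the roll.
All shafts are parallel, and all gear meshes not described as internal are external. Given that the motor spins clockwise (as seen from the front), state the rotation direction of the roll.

clockwise

the motor → shaft II: external mesh, 1 reversal → CCW.
shaft II → shaft III: internal mesh, same direction → CCW.
shaft III → shaft IV: driver → idler → idler → driven is 3 external meshes, 3 reversals → CW.
shaft IV → the roll: internal mesh, same direction → CW.
4 reversals in total — an even number — so the roll turns the same way as the motor.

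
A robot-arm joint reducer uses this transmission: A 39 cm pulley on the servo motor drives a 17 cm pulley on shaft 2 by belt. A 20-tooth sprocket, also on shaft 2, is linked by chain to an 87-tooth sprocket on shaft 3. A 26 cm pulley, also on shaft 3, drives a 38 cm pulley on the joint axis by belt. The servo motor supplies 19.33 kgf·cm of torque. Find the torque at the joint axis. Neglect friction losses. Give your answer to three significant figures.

53.6 kgf·cm

Belt: ratio = 17/39 = 0.4359; torque at shaft 2 = 19.33 × 0.4359 = 8.4259 kgf·cm.
Chain: ratio = 87/20 = 4.35; torque at shaft 3 = 8.4259 × 4.35 = 36.653 kgf·cm.
Belt: ratio = 38/26 = 1.4615; torque at the joint axis = 36.653 × 1.4615 = 53.569 kgf·cm.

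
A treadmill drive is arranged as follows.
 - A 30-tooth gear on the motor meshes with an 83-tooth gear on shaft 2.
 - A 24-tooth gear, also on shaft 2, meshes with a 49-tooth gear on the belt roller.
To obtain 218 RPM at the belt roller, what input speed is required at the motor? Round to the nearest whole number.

Overall ratio R = 2.7667 × 2.0417 = 5.6486.
Required input speed = output speed × R = 218 × 5.6486 = 1231.4 RPM.

1231 RPM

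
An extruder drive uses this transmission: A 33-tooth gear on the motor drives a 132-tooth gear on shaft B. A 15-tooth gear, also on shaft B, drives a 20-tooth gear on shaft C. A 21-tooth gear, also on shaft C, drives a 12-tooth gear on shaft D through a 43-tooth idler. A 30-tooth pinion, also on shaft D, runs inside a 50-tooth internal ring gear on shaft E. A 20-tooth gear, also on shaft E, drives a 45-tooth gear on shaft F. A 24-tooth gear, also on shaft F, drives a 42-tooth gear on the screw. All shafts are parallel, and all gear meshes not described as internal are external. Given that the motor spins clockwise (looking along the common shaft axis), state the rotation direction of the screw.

the motor → shaft B: external mesh, 1 reversal → CCW.
shaft B → shaft C: external mesh, 1 reversal → CW.
shaft C → shaft D: driver → idler → driven is 2 external meshes, 2 reversals → CW.
shaft D → shaft E: internal mesh, same direction → CW.
shaft E → shaft F: external mesh, 1 reversal → CCW.
shaft F → the screw: external mesh, 1 reversal → CW.
6 reversals in total — an even number — so the screw turns the same way as the motor.

clockwise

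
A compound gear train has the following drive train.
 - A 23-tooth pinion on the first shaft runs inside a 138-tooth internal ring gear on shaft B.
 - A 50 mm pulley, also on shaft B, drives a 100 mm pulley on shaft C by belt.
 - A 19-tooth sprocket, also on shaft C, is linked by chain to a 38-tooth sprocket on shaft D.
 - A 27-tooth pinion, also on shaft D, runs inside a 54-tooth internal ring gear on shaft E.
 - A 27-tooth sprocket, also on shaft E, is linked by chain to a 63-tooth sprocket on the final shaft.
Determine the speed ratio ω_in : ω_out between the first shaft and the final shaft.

112

Each stage contributes driven/driver: internal gear 138/23 = 6, belt 100/50 = 2, chain 38/19 = 2, internal gear 54/27 = 2, chain 63/27 = 2.3333.
Overall: 6 × 2 × 2 × 2 × 2.3333 = 112.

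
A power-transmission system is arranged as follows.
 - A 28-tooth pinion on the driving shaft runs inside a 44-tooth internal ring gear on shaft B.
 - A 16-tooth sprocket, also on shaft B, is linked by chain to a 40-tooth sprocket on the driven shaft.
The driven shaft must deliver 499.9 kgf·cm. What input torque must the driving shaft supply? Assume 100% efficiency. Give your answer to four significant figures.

Overall ratio R = 1.5714 × 2.5 = 3.9286.
Input torque = output torque / R = 499.9 / 3.9286 = 127.25 kgf·cm.

127.2 kgf·cm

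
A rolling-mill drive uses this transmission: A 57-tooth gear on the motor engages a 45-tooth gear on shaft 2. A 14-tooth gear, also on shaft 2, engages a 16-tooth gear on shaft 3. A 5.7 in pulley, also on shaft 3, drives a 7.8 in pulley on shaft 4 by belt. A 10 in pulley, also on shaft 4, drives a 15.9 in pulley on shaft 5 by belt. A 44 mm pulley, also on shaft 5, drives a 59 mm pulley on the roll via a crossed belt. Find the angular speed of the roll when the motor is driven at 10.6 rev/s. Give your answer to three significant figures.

4.03 rev/s

gear mesh 45/57 = 0.78947 → 10.6/0.78947 = 13.427 rev/s
gear mesh 16/14 = 1.1429 → 13.427/1.1429 = 11.748 rev/s
belt 7.8/5.7 = 1.3684 → 11.748/1.3684 = 8.5853 rev/s
belt 15.9/10 = 1.59 → 8.5853/1.59 = 5.3996 rev/s
belt 59/44 = 1.3409 → 5.3996/1.3409 = 4.0268 rev/s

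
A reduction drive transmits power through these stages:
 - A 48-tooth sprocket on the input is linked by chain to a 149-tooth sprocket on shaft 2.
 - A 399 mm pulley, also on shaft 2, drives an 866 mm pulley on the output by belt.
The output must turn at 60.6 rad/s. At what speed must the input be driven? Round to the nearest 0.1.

Overall ratio R = 3.1042 × 2.1704 = 6.7374.
Required input speed = output speed × R = 60.6 × 6.7374 = 408.28 rad/s.

408.3 rad/s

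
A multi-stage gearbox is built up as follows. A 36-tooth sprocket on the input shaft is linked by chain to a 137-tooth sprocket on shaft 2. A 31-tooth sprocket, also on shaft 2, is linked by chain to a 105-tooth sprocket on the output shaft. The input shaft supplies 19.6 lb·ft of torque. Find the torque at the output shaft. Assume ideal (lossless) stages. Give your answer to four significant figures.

After the chain (137/36): 19.6 × 3.8056 = 74.589 lb·ft
After the chain (105/31): 74.589 × 3.3871 = 252.64 lb·ft

252.6 lb·ft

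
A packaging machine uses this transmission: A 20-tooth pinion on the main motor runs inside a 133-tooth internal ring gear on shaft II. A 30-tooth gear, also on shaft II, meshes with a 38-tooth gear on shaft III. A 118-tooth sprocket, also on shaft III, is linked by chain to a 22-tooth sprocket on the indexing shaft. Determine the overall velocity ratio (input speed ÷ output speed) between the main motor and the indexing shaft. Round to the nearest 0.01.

1.57

Each stage contributes driven/driver: internal gear 133/20 = 6.65, gear mesh 38/30 = 1.2667, chain 22/118 = 0.18644.
Overall: 6.65 × 1.2667 × 0.18644 = 1.5705.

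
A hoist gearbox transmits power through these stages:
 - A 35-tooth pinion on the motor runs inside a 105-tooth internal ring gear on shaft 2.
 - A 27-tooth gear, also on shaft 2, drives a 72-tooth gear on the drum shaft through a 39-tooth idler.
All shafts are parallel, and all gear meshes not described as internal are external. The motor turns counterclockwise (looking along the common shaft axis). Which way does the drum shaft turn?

counterclockwise

the motor → shaft 2: internal mesh, same direction → CCW.
shaft 2 → the drum shaft: driver → idler → driven is 2 external meshes, 2 reversals → CCW.
2 reversals in total — an even number — so the drum shaft turns the same way as the motor.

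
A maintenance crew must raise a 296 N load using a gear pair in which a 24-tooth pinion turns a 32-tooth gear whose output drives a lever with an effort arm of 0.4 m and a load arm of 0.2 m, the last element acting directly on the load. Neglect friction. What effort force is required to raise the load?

111 N

Gear pair MA = 32/24 = 1.3333.
Lever MA = effort arm / load arm = 0.4/0.2 = 2.
Combined ideal MA = 1.3333 × 2 = 2.6667.
Effort = load / MA = 296 / 2.6667 = 111 N.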